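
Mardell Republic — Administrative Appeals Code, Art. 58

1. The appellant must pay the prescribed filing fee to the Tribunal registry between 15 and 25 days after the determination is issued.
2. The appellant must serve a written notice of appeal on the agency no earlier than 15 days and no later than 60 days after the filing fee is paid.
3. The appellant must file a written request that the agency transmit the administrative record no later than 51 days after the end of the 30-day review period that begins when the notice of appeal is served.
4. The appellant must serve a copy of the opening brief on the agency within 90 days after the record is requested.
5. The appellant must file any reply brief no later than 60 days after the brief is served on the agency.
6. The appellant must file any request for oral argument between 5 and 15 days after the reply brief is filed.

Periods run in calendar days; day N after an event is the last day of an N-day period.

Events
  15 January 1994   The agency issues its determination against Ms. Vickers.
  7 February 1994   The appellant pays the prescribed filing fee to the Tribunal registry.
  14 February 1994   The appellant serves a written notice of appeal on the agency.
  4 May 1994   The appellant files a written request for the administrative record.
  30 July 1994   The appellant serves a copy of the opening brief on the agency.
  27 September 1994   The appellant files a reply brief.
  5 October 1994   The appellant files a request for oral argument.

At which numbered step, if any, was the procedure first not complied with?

Step 2

Step 1 — 15 and 25 days from 15 January 1994 (when the determination is issued) are 30 January 1994 and 9 February 1994 respectively; done 7 February 1994, which is between those dates.
Step 2 — 15 and 60 days from 7 February 1994 (when the filing fee is paid) are 22 February 1994 and 8 April 1994 respectively; 14 February 1994 is 8 days too early.
The analysis stops there.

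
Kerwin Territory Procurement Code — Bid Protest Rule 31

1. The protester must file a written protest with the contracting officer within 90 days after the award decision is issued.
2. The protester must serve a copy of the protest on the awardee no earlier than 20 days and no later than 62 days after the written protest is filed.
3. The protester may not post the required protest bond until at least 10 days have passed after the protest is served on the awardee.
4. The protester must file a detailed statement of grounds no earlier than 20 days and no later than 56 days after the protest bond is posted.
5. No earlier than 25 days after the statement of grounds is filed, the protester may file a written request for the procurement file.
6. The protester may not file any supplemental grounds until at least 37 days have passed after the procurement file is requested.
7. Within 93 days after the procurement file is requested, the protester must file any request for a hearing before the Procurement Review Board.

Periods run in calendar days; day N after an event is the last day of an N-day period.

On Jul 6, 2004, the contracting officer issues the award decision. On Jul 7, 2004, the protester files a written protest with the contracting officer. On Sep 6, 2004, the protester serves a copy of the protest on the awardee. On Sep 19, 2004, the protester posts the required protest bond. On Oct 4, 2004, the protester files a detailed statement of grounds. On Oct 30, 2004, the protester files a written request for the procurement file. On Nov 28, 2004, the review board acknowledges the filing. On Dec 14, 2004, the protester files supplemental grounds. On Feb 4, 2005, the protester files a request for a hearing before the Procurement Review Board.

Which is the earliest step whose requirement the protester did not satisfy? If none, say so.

Step 1 — counting 90 days from Jul 6, 2004 (when the award decision is issued) gives a deadline of Oct 4, 2004; completed Jul 7, 2004, before the deadline.
Step 2 — 20 and 62 days from Jul 7, 2004 (when the written protest is filed) are Jul 27, 2004 and Sep 7, 2004 respectively; done Sep 6, 2004 — within the window.
Step 3 — must wait 10 days from Sep 6, 2004 (when the protest is served on the awardee), so not before Sep 16, 2004; Sep 19, 2004 is on or after that date.
Step 4 — 20 and 56 days from Sep 19, 2004 (when the protest bond is posted) are Oct 9, 2004 and Nov 14, 2004 respectively; done Oct 4, 2004 — 5 days before the window opened.

Step 4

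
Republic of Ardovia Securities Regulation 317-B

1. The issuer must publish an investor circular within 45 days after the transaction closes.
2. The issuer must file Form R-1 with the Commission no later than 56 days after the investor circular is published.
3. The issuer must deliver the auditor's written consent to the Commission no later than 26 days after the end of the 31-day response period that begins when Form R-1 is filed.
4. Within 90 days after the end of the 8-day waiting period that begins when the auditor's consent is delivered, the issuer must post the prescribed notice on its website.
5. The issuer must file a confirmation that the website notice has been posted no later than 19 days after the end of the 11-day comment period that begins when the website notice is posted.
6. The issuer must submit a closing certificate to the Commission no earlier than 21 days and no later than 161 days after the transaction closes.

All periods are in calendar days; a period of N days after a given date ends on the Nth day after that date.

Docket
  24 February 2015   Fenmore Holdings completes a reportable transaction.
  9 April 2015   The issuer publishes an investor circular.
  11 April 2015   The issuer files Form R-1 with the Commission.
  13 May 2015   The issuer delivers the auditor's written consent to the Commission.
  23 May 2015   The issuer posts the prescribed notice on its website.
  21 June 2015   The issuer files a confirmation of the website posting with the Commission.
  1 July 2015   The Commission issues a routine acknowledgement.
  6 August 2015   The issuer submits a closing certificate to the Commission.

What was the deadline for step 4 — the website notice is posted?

19 August 2015

The auditor's consent is delivered on 13 May 2015; the 8-day waiting period therefore ends 21 May 2015, and step 4 runs from that date. 90 days after 21 May 2015 is 19 August 2015.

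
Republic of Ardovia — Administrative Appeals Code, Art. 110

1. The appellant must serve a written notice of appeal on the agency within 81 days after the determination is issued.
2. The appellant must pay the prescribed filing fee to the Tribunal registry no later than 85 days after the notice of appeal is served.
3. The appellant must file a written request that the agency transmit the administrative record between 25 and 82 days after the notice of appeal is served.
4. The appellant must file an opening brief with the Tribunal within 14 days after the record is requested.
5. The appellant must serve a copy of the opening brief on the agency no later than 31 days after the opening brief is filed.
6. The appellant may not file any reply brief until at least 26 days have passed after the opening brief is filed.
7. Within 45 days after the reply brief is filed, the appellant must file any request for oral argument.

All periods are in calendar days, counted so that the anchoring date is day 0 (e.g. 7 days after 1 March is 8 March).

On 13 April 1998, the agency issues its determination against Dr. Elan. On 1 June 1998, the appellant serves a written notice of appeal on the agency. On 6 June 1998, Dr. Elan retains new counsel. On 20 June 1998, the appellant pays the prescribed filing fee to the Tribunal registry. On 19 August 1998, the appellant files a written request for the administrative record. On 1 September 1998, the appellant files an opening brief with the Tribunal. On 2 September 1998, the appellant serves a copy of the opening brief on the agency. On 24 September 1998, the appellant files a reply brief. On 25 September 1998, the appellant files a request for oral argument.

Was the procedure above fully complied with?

No

(1) due by 13 April 1998 + 81 days = 3 July 1998; 1 June 1998 is within that limit.
(2) due by 1 June 1998 + 85 days = 25 August 1998; completed 20 June 1998, before the deadline.
(3) the permitted window runs from 1 June 1998 + 25 = 26 June 1998 to 1 June 1998 + 82 = 22 August 1998; 19 August 1998 falls inside that range.
(4) due by 19 August 1998 + 14 days = 2 September 1998; completed 1 September 1998, before the deadline.
(5) due by 1 September 1998 + 31 days = 2 October 1998; 2 September 1998 is within that limit.
(6) permitted from 1 September 1998 + 26 days = 27 September 1998 onward; acted on 24 September 1998, 3 days prematurely.
The procedure was therefore not followed at step 6.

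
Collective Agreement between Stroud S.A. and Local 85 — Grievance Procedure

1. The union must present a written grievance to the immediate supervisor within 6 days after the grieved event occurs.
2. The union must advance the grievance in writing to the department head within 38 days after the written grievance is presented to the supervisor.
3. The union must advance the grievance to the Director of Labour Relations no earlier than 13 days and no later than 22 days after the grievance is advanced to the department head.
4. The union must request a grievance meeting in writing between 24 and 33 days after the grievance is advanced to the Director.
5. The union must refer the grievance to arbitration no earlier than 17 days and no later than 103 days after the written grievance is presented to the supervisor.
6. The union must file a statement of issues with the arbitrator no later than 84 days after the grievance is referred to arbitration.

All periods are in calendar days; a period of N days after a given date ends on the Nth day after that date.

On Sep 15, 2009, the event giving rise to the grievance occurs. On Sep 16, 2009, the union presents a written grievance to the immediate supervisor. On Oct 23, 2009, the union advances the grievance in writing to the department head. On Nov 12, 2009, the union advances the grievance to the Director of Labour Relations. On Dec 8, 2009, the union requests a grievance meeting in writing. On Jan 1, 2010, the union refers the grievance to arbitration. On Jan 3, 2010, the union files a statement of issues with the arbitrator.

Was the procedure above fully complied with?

Step 1: 6 days after Sep 15, 2009 (when the grieved event occurs) is Sep 21, 2009; completed Sep 16, 2009, before the deadline.
Step 2: 38 days after Sep 16, 2009 (when the written grievance is presented to the supervisor) is Oct 24, 2009; Oct 23, 2009 is within that limit.
Step 3: the window is 13–22 days after Oct 23, 2009 (when the grievance is advanced to the department head), so Nov 5, 2009 through Nov 14, 2009; Nov 12, 2009 falls inside that range.
Step 4: the window is 24–33 days after Nov 12, 2009 (when the grievance is advanced to the Director), so Dec 6, 2009 through Dec 15, 2009; done Dec 8, 2009 — within the window.
Step 5: the window is 17–103 days after Sep 16, 2009 (when the written grievance is presented to the supervisor), so Oct 3, 2009 through Dec 28, 2009; Jan 1, 2010 is 4 days past the end of the window.
No need to go further; step 5 was not satisfied.

No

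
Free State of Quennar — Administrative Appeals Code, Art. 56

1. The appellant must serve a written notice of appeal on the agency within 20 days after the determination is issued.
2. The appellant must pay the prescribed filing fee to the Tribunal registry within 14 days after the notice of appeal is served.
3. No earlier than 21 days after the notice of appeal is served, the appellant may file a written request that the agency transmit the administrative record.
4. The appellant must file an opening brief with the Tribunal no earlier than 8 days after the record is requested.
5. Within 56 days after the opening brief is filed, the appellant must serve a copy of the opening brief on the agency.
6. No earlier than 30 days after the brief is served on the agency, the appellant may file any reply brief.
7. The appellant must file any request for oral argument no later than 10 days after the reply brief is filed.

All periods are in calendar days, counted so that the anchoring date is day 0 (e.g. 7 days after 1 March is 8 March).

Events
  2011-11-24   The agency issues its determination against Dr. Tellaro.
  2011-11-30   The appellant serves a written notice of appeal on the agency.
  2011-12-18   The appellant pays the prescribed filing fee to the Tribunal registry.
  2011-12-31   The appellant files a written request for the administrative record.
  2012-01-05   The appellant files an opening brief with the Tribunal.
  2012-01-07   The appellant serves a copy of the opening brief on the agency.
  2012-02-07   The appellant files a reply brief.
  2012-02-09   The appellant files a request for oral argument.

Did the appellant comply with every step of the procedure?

No

(1) due by 2011-11-24 + 20 days = 2011-12-14; done 2011-11-30 — timely.
(2) due by 2011-11-30 + 14 days = 2011-12-14; 2011-12-18 misses that deadline by 4 days.
The analysis stops there.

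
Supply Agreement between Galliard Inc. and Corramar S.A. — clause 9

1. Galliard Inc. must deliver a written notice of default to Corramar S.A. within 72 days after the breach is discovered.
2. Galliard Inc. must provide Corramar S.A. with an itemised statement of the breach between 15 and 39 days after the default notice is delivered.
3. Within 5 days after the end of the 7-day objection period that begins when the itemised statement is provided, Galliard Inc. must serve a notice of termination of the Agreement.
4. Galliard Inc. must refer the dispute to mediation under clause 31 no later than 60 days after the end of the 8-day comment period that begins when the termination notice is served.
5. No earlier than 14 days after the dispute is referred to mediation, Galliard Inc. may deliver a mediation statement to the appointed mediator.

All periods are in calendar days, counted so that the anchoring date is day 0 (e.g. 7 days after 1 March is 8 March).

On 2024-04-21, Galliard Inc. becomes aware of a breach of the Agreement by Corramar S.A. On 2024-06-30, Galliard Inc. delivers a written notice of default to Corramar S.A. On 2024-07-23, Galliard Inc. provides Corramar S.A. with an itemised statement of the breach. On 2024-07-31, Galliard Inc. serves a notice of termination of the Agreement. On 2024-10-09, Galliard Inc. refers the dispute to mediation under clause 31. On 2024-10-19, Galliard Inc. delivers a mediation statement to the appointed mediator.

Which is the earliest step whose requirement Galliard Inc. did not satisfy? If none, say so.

Step 1 — counting 72 days from 2024-04-21 (when the breach is discovered) gives a deadline of 2024-07-02; completed 2024-06-30, before the deadline.
Step 2 — 15 and 39 days from 2024-06-30 (when the default notice is delivered) are 2024-07-15 and 2024-08-08 respectively; 2024-07-23 falls inside that range.
Step 3 — counting 5 days from 2024-07-30 (end of the 7-day objection period, which began when the itemised statement is provided on 2024-07-23) gives a deadline of 2024-08-04; 2024-07-31 is within that limit.
Step 4 — counting 60 days from 2024-08-08 (end of the 8-day comment period, which began when the termination notice is served on 2024-07-31) gives a deadline of 2024-10-07; 2024-10-09 misses that deadline by 2 days.
That is the first point of non-compliance.

Step 4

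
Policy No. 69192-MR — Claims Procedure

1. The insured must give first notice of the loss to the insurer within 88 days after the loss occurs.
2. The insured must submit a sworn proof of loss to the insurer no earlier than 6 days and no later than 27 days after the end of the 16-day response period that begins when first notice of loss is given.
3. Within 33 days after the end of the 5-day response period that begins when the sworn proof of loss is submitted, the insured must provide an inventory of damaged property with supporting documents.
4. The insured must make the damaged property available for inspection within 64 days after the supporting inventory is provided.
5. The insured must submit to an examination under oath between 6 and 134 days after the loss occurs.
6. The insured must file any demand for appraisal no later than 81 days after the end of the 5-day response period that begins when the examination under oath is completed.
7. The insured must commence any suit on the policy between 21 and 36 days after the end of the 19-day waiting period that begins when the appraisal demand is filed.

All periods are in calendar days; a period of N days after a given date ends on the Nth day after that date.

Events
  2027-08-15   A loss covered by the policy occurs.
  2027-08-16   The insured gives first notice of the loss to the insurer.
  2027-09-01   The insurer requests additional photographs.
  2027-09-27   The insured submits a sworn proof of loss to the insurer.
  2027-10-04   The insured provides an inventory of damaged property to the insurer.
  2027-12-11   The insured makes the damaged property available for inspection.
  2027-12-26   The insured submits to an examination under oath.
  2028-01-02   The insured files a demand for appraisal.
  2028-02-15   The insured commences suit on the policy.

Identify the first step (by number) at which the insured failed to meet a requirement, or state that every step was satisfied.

(1) due by 2027-08-15 + 88 days = 2027-11-11; completed 2027-08-16, before the deadline.
(2) the permitted window runs from 2027-09-01 + 6 = 2027-09-07 to 2027-09-01 + 27 = 2027-09-28; done 2027-09-27, which is between those dates.
(3) due by 2027-10-02 + 33 days = 2027-11-04; 2027-10-04 is within that limit.
(4) due by 2027-10-04 + 64 days = 2027-12-07; 2027-12-11 misses that deadline by 4 days.

Step 4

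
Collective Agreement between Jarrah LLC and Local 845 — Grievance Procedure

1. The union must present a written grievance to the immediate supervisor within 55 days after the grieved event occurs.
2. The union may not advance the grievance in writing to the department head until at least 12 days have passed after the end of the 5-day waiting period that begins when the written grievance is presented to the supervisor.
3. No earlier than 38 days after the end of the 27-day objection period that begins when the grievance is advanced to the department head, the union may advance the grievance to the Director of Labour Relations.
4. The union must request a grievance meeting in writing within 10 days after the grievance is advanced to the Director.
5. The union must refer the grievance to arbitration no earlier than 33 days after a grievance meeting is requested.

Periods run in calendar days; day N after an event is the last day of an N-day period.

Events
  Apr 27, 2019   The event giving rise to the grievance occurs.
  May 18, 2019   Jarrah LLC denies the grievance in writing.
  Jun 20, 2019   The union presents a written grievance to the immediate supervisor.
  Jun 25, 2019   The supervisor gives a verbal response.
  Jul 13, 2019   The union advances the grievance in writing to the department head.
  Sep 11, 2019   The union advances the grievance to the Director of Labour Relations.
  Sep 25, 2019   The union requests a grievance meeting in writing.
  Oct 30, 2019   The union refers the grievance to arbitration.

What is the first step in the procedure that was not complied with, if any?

Step 3

(1) due by Apr 27, 2019 + 55 days = Jun 21, 2019; done Jun 20, 2019 — timely.
(2) permitted from Jun 25, 2019 + 12 days = Jul 7, 2019 onward; Jul 13, 2019 is on or after that date.
(3) permitted from Aug 9, 2019 + 38 days = Sep 16, 2019 onward; acted on Sep 11, 2019, 5 days prematurely.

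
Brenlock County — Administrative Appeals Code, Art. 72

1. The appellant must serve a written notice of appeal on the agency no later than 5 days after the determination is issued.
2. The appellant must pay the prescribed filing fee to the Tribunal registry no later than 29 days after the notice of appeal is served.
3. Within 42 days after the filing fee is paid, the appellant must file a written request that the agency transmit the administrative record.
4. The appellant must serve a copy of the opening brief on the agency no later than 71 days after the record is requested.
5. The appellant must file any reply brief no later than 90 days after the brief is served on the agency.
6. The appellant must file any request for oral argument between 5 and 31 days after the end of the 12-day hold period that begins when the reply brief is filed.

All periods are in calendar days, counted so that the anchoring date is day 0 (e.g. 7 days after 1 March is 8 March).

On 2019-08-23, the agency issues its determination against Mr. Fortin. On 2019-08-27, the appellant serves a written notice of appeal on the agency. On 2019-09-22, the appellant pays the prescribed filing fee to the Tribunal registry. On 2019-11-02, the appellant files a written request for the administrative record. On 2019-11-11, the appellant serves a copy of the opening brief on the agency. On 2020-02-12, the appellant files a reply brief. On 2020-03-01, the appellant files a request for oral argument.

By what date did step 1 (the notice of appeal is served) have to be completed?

2019-08-28

Step 1 runs from 2019-08-23, when the determination is issued. 5 days after 2019-08-23 is 2019-08-28.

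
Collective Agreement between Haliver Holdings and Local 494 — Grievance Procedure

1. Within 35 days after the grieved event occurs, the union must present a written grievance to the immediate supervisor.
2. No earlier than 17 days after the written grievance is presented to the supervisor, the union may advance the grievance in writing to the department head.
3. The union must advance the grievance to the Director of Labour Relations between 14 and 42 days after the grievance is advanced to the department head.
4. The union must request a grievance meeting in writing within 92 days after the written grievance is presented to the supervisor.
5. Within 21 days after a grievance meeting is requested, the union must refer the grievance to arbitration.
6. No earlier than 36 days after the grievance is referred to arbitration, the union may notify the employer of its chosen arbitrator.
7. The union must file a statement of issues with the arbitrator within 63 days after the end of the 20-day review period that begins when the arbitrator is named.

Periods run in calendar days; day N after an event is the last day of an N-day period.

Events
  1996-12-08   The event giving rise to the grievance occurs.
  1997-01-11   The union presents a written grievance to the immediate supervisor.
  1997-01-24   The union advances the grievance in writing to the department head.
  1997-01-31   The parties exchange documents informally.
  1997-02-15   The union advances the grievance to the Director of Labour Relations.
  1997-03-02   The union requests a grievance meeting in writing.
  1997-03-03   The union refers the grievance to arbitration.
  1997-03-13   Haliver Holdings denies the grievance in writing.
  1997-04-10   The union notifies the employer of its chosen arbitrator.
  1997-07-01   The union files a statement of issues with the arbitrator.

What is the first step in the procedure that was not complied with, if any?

Step 2

Step 1: 35 days after 1996-12-08 (when the grieved event occurs) is 1997-01-12; completed 1997-01-11, before the deadline.
Step 2: the earliest permitted date is 17 days after 1997-01-11 (when the written grievance is presented to the supervisor), i.e. 1997-01-28; done 1997-01-24 — 4 days too early.
The analysis stops there.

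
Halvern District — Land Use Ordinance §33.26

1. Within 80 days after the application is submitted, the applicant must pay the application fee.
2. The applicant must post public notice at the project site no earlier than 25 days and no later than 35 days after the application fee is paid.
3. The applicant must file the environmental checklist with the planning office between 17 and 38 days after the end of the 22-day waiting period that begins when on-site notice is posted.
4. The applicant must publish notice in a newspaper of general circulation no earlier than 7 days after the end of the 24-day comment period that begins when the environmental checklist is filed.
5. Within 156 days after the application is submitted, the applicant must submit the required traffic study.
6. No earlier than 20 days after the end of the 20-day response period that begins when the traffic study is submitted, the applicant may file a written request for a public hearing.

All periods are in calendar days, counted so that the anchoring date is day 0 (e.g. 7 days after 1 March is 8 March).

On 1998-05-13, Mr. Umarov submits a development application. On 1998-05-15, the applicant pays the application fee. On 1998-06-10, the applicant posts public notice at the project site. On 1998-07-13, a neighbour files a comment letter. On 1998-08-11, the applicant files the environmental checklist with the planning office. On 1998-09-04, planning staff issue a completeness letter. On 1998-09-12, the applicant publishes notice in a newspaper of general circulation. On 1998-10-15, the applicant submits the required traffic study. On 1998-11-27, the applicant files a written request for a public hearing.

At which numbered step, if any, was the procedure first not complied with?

(1) due by 1998-05-13 + 80 days = 1998-08-01; done 1998-05-15 — timely.
(2) the permitted window runs from 1998-05-15 + 25 = 1998-06-09 to 1998-05-15 + 35 = 1998-06-19; done 1998-06-10, which is between those dates.
(3) the permitted window runs from 1998-07-02 + 17 = 1998-07-19 to 1998-07-02 + 38 = 1998-08-09; done 1998-08-11 — 2 days after the window closed.
That is the first point of non-compliance.

Step 3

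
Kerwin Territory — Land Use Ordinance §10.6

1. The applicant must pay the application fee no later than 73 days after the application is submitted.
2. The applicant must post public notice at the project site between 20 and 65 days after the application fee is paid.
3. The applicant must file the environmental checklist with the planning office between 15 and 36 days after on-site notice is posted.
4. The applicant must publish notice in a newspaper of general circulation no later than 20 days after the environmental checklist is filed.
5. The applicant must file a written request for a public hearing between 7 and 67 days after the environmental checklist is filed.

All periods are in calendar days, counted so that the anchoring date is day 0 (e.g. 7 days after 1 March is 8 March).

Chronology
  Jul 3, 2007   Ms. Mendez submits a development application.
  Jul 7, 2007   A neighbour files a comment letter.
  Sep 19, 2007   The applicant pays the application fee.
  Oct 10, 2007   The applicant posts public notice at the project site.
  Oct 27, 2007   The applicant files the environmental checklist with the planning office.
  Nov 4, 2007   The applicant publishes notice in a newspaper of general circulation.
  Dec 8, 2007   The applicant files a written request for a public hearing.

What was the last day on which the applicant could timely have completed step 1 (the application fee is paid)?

Step 1 runs from Jul 3, 2007, when the application is submitted. 73 days after Jul 3, 2007 is Sep 14, 2007.

Sep 14, 2007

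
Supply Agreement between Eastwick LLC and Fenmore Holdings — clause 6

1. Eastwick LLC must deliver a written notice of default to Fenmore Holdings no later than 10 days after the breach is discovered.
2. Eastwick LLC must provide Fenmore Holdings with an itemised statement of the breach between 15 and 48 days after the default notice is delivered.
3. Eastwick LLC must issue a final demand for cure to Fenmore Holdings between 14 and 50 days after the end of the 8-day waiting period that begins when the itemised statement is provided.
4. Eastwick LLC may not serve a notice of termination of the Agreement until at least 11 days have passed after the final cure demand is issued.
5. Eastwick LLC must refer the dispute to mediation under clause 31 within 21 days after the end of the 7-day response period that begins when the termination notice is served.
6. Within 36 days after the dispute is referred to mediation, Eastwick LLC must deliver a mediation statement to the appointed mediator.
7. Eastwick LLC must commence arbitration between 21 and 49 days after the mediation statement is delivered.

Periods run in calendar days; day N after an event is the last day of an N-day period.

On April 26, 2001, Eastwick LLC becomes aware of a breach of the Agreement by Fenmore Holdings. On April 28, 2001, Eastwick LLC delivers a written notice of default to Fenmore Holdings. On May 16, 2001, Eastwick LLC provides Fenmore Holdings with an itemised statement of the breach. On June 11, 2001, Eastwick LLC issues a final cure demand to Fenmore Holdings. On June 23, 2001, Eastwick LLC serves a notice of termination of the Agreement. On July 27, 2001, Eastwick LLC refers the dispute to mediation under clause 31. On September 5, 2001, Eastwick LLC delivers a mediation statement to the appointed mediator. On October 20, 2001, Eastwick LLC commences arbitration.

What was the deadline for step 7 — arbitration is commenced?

October 24, 2001

Step 7 runs from September 5, 2001, when the mediation statement is delivered. The window is 21–49 days after September 5, 2001; it closes on October 24, 2001.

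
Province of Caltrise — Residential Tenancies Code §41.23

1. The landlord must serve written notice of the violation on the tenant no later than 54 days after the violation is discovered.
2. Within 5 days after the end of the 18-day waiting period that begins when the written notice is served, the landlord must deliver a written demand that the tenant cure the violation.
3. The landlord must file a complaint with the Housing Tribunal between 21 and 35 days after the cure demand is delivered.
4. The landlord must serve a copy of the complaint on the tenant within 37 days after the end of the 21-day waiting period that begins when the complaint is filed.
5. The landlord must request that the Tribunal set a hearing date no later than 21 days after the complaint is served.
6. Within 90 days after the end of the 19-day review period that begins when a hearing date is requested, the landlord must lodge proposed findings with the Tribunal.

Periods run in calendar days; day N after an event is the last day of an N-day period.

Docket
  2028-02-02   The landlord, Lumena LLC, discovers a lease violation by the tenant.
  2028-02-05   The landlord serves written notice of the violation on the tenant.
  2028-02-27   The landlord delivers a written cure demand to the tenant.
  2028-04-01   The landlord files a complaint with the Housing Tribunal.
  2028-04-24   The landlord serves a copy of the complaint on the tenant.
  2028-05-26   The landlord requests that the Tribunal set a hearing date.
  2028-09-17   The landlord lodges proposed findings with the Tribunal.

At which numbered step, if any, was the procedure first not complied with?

Step 1 — counting 54 days from 2028-02-02 (when the violation is discovered) gives a deadline of 2028-03-27; 2028-02-05 is within that limit.
Step 2 — counting 5 days from 2028-02-23 (end of the 18-day waiting period, which began when the written notice is served on 2028-02-05) gives a deadline of 2028-02-28; 2028-02-27 is within that limit.
Step 3 — 21 and 35 days from 2028-02-27 (when the cure demand is delivered) are 2028-03-19 and 2028-04-02 respectively; 2028-04-01 falls inside that range.
Step 4 — counting 37 days from 2028-04-22 (end of the 21-day waiting period, which began when the complaint is filed on 2028-04-01) gives a deadline of 2028-05-29; completed 2028-04-24, before the deadline.
Step 5 — counting 21 days from 2028-04-24 (when the complaint is served) gives a deadline of 2028-05-15; 2028-05-26 misses that deadline by 11 days.
Later steps need not be reached.

Step 5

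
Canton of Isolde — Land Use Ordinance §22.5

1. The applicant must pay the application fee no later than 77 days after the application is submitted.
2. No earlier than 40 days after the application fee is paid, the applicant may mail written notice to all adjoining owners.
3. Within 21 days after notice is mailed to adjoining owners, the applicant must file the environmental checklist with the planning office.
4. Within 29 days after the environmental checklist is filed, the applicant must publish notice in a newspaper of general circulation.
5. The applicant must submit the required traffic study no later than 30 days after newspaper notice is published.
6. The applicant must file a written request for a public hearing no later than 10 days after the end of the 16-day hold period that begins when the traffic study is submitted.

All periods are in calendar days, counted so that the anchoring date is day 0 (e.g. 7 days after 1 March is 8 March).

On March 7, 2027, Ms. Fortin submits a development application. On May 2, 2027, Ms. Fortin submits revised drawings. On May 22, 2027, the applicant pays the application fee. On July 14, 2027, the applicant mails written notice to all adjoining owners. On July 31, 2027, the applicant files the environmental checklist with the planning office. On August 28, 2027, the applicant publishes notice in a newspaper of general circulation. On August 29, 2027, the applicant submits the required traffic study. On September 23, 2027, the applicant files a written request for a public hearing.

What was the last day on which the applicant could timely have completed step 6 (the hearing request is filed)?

September 24, 2027

The traffic study is submitted on August 29, 2027; the 16-day hold period therefore ends September 14, 2027, and step 6 runs from that date. 10 days after September 14, 2027 is September 24, 2027.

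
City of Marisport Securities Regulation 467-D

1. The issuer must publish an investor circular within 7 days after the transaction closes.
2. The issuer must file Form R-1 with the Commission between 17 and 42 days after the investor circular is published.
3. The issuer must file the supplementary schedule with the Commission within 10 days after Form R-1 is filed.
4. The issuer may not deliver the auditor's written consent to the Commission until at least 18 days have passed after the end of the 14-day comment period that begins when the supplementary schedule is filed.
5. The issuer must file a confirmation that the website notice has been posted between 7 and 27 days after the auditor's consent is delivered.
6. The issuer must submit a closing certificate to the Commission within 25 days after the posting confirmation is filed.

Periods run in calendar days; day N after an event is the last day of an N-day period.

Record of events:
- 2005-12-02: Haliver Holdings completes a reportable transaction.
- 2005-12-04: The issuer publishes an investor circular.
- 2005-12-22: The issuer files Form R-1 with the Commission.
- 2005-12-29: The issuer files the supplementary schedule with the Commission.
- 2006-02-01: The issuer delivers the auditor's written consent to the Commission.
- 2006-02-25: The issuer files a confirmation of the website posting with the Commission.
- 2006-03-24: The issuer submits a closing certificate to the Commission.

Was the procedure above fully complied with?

Step 1 — counting 7 days from 2005-12-02 (when the transaction closes) gives a deadline of 2005-12-09; completed 2005-12-04, before the deadline.
Step 2 — 17 and 42 days from 2005-12-04 (when the investor circular is published) are 2005-12-21 and 2006-01-15 respectively; done 2005-12-22, which is between those dates.
Step 3 — counting 10 days from 2005-12-22 (when Form R-1 is filed) gives a deadline of 2006-01-01; completed 2005-12-29, before the deadline.
Step 4 — must wait 18 days from 2006-01-12 (end of the 14-day comment period, which began when the supplementary schedule is filed on 2005-12-29), so not before 2006-01-30; 2006-02-01 is on or after that date.
Step 5 — 7 and 27 days from 2006-02-01 (when the auditor's consent is delivered) are 2006-02-08 and 2006-02-28 respectively; 2006-02-25 falls inside that range.
Step 6 — counting 25 days from 2006-02-25 (when the posting confirmation is filed) gives a deadline of 2006-03-22; 2006-03-24 misses that deadline by 2 days.

No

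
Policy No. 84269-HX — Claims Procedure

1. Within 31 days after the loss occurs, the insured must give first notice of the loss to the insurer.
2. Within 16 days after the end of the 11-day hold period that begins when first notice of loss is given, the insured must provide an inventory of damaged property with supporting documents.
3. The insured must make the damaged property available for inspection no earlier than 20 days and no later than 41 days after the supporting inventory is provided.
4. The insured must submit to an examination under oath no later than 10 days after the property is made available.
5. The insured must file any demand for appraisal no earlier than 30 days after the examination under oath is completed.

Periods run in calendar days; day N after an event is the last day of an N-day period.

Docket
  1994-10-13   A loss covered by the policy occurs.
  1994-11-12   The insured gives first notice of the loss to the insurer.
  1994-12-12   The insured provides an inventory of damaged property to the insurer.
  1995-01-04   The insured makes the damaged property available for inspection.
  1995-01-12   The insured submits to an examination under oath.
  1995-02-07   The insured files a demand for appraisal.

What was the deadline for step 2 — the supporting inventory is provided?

1994-12-09

First notice of loss is given on 1994-11-12; the 11-day hold period therefore ends 1994-11-23, and step 2 runs from that date. 16 days after 1994-11-23 is 1994-12-09.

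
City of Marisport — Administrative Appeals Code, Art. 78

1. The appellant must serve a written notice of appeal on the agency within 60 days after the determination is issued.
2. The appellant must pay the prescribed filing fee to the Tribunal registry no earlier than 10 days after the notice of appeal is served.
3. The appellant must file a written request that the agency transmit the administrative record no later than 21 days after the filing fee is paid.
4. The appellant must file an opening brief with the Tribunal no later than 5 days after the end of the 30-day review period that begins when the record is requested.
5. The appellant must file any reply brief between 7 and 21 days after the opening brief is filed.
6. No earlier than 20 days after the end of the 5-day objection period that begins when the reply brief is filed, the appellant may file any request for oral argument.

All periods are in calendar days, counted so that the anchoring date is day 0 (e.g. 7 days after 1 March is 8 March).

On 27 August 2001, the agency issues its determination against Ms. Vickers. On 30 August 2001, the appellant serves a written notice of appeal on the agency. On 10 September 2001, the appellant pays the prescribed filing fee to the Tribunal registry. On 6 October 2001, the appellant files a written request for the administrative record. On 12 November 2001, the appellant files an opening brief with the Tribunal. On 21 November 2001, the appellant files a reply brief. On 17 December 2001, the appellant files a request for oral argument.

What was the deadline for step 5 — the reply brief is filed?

Step 5 runs from 12 November 2001, when the opening brief is filed. The window is 7–21 days after 12 November 2001; it closes on 3 December 2001.

3 December 2001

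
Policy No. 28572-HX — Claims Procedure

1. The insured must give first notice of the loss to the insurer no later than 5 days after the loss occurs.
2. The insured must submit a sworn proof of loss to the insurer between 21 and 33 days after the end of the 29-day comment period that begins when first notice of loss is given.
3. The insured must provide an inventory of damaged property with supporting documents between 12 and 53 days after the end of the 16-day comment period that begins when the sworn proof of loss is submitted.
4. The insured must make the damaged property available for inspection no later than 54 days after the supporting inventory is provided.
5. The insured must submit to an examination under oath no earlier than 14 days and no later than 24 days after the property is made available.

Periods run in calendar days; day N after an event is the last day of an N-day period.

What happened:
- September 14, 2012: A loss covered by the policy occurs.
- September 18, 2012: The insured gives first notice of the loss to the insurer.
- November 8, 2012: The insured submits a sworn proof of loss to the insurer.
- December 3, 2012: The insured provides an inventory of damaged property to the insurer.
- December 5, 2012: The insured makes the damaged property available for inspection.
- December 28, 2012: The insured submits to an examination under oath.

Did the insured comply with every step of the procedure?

No

(1) due by September 14, 2012 + 5 days = September 19, 2012; done September 18, 2012 — timely.
(2) the permitted window runs from October 17, 2012 + 21 = November 7, 2012 to October 17, 2012 + 33 = November 19, 2012; done November 8, 2012, which is between those dates.
(3) the permitted window runs from November 24, 2012 + 12 = December 6, 2012 to November 24, 2012 + 53 = January 16, 2013; done December 3, 2012 — 3 days before the window opened.
No need to go further; step 3 was not satisfied.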